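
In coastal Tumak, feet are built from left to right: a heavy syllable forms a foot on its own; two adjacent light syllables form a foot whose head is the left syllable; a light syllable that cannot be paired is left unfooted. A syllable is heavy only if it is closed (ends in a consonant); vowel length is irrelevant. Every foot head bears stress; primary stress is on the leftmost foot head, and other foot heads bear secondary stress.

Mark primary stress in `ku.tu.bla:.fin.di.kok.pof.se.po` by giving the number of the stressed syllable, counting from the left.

1

Weights: 1 ku L, 2 tu L, 3 bla: L, 4 fin H, 5 di L, 6 kok H, 7 pof H, 8 se L, 9 po L.
Parse left to right (heavy = foot alone; LL = one foot; stranded L unfooted): (ˈku.tu) bla: (ˈfin) di (ˈkok) (ˈpof) (ˈse.po).
Foot heads: 1, 4, 6, 7, 8.
Primary stress on the leftmost head = syllable 1.
Primary stress: syllable 1 → ˈku.tu.bla:.fin.di.kok.pof.se.po.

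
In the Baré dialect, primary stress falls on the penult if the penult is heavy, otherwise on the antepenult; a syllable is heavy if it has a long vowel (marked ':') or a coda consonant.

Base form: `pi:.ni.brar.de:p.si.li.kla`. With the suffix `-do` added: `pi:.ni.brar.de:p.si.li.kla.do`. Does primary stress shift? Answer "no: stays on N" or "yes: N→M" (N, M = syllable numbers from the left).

Base `pi:.ni.brar.de:p.si.li.kla` (7 syllables):
  Weights: 5 si L, 6 li L, 7 kla L.
  The penult (syllable 6, li) is light, so stress falls on the antepenult (syllable 5, si).
  → primary stress on syllable 5.
Suffixed `pi:.ni.brar.de:p.si.li.kla.do` (8 syllables):
  Weights: 6 li L, 7 kla L, 8 do L.
  The penult (syllable 7, kla) is light, so stress falls on the antepenult (syllable 6, li).
  → primary stress on syllable 6.

yes: 5→6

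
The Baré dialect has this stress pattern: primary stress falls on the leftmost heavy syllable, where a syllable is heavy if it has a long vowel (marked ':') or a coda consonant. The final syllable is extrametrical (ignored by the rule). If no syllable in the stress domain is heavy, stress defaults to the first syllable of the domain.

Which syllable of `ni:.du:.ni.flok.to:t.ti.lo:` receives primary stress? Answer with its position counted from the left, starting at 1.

1

The final syllable (7, lo:) is extrametrical; the stress domain is syllables 1–6.
Weights: 1 ni: H, 2 du: H, 3 ni L, 4 flok H, 5 to:t H, 6 ti L.
Heavy syllables in the domain: 1, 2, 4, 5. The leftmost is syllable 1 (ni:).
Primary stress: syllable 1 → ˈni:.du:.ni.flok.to:t.ti.lo:.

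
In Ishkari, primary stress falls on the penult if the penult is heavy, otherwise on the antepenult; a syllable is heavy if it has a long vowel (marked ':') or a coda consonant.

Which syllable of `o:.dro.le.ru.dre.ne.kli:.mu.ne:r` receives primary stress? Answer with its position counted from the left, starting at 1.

Weights: 7 kli: H, 8 mu L, 9 ne:r H.
The penult (syllable 8, mu) is light, so stress falls on the antepenult (syllable 7, kli:).
Primary stress: syllable 7 → o:.dro.le.ru.dre.ne.ˈkli:.mu.ne:r.

7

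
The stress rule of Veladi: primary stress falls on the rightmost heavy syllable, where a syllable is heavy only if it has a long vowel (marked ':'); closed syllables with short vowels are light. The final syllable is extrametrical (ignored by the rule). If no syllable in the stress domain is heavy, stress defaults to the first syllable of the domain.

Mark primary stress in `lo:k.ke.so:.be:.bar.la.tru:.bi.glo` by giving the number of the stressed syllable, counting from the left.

The final syllable (9, glo) is extrametrical; the stress domain is syllables 1–8.
Weights: 1 lo:k H, 2 ke L, 3 so: H, 4 be: H, 5 bar L, 6 la L, 7 tru: H, 8 bi L.
Heavy syllables in the domain: 1, 3, 4, 7. The rightmost is syllable 7 (tru:).
Primary stress: syllable 7 → lo:k.ke.so:.be:.bar.la.ˈtru:.bi.glo.

7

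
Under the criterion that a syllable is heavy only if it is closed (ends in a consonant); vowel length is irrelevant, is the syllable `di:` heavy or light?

light

`di:`: long vowel, open (no coda). Open (no coda) → light.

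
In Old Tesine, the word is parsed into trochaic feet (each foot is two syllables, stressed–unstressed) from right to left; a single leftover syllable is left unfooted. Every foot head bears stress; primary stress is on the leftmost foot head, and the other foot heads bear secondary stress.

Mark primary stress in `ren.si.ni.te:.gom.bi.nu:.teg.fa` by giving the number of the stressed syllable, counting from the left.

2

Parse right to left into trochaic (ˈσσ) feet: ren (ˈsi.ni) (ˈte:.gom) (ˈbi.nu:) (ˈteg.fa). Syllable 1 is left unfooted.
Foot heads (stressed positions): 2, 4, 6, 8.
End Rule Leftmost: primary stress on the leftmost head = syllable 2.
Primary stress: syllable 2 → ren.ˈsi.ni.te:.gom.bi.nu:.teg.fa.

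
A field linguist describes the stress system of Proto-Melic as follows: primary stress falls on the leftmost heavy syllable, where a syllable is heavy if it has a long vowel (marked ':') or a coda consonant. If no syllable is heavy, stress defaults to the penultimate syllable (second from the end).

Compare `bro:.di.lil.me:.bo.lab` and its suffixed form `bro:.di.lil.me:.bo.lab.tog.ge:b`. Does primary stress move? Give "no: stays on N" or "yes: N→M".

Base `bro:.di.lil.me:.bo.lab` (6 syllables):
  Weights: 1 bro: H, 2 di L, 3 lil H, 4 me: H, 5 bo L, 6 lab H.
  Heavy syllables in the domain: 1, 3, 4, 6. The leftmost is syllable 1 (bro:).
  → primary stress on syllable 1.
Suffixed `bro:.di.lil.me:.bo.lab.tog.ge:b` (8 syllables):
  Weights: 1 bro: H, 2 di L, 3 lil H, 4 me: H, 5 bo L, 6 lab H, 7 tog H, 8 ge:b H.
  Heavy syllables in the domain: 1, 3, 4, 6, 7, 8. The leftmost is syllable 1 (bro:).
  → primary stress on syllable 1.

no: stays on 1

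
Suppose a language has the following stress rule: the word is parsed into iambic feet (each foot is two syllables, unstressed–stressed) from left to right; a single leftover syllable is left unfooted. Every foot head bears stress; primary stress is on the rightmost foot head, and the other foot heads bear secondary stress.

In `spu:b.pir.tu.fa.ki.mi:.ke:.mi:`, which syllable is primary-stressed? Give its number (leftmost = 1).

8

Parse left to right into iambic (σˈσ) feet: (spu:b.ˈpir) (tu.ˈfa) (ki.ˈmi:) (ke:.ˈmi:).
Foot heads (stressed positions): 2, 4, 6, 8.
End Rule Rightmost: primary stress on the rightmost head = syllable 8.
Primary stress: syllable 8 → spu:b.pir.tu.fa.ki.mi:.ke:.ˈmi:.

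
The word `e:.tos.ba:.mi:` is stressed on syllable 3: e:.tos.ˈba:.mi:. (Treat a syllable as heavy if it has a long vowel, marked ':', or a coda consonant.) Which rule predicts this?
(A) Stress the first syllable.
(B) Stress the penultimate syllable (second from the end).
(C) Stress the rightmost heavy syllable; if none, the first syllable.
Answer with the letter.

Rule A → syllable 1 (observed: 3).
Rule B → syllable 3 ✓.
Rule C → syllable 4 (observed: 3).

B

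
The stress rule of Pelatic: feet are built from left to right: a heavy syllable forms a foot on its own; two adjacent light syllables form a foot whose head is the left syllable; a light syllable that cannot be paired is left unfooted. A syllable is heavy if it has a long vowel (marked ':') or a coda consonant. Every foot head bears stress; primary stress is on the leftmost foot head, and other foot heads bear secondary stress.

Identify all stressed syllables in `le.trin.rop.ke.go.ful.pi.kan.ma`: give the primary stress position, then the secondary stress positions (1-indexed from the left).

Weights: 1 le L, 2 trin H, 3 rop H, 4 ke L, 5 go L, 6 ful H, 7 pi L, 8 kan H, 9 ma L.
Parse left to right (heavy = foot alone; LL = one foot; stranded L unfooted): le (ˈtrin) (ˈrop) (ˈke.go) (ˈful) pi (ˈkan) ma.
Foot heads: 2, 3, 4, 6, 8.
Primary stress on the leftmost head = syllable 2.
Secondary stress on 3, 4, 6, 8: le.ˈtrin.ˌrop.ˌke.go.ˌful.pi.ˌkan.ma.

primary 2, secondary 3, 4, 6, 8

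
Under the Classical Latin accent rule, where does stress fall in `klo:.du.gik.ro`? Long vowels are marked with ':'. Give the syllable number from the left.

3

Classical Latin: stress the penult if heavy (long vowel or closed), else the antepenult.
Weights: 2 du L, 3 gik H, 4 ro L.
The penult (syllable 3, gik) is heavy, so it takes stress.
Stress on syllable 3: klo:.du.ˈgik.ro.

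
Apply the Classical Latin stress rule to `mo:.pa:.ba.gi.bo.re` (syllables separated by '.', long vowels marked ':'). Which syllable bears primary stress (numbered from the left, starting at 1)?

4

Classical Latin: stress the penult if heavy (long vowel or closed), else the antepenult.
Weights: 4 gi L, 5 bo L, 6 re L.
The penult (syllable 5, bo) is light, so stress falls on the antepenult (syllable 4, gi).
Stress on syllable 4: mo:.pa:.ba.ˈgi.bo.re.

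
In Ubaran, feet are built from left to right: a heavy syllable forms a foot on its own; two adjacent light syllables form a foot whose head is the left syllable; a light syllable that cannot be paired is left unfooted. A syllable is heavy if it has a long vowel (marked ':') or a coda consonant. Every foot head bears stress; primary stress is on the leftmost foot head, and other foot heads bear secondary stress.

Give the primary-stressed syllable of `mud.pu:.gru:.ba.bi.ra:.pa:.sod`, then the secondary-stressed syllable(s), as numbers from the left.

Weights: 1 mud H, 2 pu: H, 3 gru: H, 4 ba L, 5 bi L, 6 ra: H, 7 pa: H, 8 sod H.
Parse left to right (heavy = foot alone; LL = one foot; stranded L unfooted): (ˈmud) (ˈpu:) (ˈgru:) (ˈba.bi) (ˈra:) (ˈpa:) (ˈsod).
Foot heads: 1, 2, 3, 4, 6, 7, 8.
Primary stress on the leftmost head = syllable 1.
Secondary stress on 2, 3, 4, 6, 7, 8: ˈmud.ˌpu:.ˌgru:.ˌba.bi.ˌra:.ˌpa:.ˌsod.

primary 1, secondary 2, 3, 4, 6, 7, 8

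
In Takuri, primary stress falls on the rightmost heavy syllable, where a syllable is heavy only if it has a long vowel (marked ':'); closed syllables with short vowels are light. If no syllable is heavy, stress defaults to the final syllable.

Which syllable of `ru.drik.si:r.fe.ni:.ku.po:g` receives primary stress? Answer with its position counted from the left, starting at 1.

Weights: 1 ru L, 2 drik L, 3 si:r H, 4 fe L, 5 ni: H, 6 ku L, 7 po:g H.
Heavy syllables in the domain: 3, 5, 7. The rightmost is syllable 7 (po:g).
Primary stress: syllable 7 → ru.drik.si:r.fe.ni:.ku.ˈpo:g.

7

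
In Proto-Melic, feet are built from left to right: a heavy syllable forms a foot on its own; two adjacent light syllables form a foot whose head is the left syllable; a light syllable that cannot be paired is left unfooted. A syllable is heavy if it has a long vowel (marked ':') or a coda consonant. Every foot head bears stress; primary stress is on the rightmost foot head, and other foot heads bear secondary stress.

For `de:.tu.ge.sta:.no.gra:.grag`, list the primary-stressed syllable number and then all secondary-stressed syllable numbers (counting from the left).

Weights: 1 de: H, 2 tu L, 3 ge L, 4 sta: H, 5 no L, 6 gra: H, 7 grag H.
Parse left to right (heavy = foot alone; LL = one foot; stranded L unfooted): (ˈde:) (ˈtu.ge) (ˈsta:) no (ˈgra:) (ˈgrag).
Foot heads: 1, 2, 4, 6, 7.
Primary stress on the rightmost head = syllable 7.
Secondary stress on 1, 2, 4, 6: ˌde:.ˌtu.ge.ˌsta:.no.ˌgra:.ˈgrag.

primary 7, secondary 1, 2, 4, 6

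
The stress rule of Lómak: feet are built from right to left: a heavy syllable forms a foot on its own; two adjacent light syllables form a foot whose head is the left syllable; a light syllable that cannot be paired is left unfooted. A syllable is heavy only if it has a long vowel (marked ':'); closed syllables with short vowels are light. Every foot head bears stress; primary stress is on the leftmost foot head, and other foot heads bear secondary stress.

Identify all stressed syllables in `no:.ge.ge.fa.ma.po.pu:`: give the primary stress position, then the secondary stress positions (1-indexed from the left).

primary 1, secondary 3, 5, 7

Weights: 1 no: H, 2 ge L, 3 ge L, 4 fa L, 5 ma L, 6 po L, 7 pu: H.
Parse right to left (heavy = foot alone; LL = one foot; stranded L unfooted): (ˈno:) ge (ˈge.fa) (ˈma.po) (ˈpu:).
Foot heads: 1, 3, 5, 7.
Primary stress on the leftmost head = syllable 1.
Secondary stress on 3, 5, 7: ˈno:.ge.ˌge.fa.ˌma.po.ˌpu:.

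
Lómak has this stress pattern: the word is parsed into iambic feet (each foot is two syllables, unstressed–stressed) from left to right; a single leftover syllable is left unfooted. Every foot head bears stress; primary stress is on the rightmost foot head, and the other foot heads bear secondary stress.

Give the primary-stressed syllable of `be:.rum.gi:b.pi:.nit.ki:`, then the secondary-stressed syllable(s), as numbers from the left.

primary 6, secondary 2, 4

Parse left to right into iambic (σˈσ) feet: (be:.ˈrum) (gi:b.ˈpi:) (nit.ˈki:).
Foot heads (stressed positions): 2, 4, 6.
End Rule Rightmost: primary stress on the rightmost head = syllable 6.
Secondary stress on 2, 4: be:.ˌrum.gi:b.ˌpi:.nit.ˈki:.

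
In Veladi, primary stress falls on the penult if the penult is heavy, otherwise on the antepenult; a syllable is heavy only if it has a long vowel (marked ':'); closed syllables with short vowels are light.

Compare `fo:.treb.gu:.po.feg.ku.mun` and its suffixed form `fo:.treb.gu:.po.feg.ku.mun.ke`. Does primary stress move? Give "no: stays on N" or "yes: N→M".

yes: 5→6

Base `fo:.treb.gu:.po.feg.ku.mun` (7 syllables):
  Weights: 5 feg L, 6 ku L, 7 mun L.
  The penult (syllable 6, ku) is light, so stress falls on the antepenult (syllable 5, feg).
  → primary stress on syllable 5.
Suffixed `fo:.treb.gu:.po.feg.ku.mun.ke` (8 syllables):
  Weights: 6 ku L, 7 mun L, 8 ke L.
  The penult (syllable 7, mun) is light, so stress falls on the antepenult (syllable 6, ku).
  → primary stress on syllable 6.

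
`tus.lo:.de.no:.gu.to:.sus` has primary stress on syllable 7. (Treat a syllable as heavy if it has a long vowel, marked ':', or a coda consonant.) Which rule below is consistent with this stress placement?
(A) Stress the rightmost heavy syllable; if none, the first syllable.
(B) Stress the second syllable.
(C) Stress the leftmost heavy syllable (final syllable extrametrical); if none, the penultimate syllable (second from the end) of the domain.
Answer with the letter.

A

Rule A → syllable 7 ✓.
Rule B → syllable 2 (observed: 7).
Rule C → syllable 1 (observed: 7).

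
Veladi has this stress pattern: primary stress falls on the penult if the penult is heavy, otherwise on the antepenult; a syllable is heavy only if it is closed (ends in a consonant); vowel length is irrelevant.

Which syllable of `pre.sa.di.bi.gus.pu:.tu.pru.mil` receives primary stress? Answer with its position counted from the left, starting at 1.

Weights: 7 tu L, 8 pru L, 9 mil H.
The penult (syllable 8, pru) is light, so stress falls on the antepenult (syllable 7, tu).
Primary stress: syllable 7 → pre.sa.di.bi.gus.pu:.ˈtu.pru.mil.

7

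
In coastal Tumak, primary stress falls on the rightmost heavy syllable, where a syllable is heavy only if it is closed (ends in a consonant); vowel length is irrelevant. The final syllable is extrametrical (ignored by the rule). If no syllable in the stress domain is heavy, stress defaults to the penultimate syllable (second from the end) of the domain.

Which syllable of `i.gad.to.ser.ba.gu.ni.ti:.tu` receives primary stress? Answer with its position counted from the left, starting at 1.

4

The final syllable (9, tu) is extrametrical; the stress domain is syllables 1–8.
Weights: 1 i L, 2 gad H, 3 to L, 4 ser H, 5 ba L, 6 gu L, 7 ni L, 8 ti: L.
Heavy syllables in the domain: 2, 4. The rightmost is syllable 4 (ser).
Primary stress: syllable 4 → i.gad.to.ˈser.ba.gu.ni.ti:.tu.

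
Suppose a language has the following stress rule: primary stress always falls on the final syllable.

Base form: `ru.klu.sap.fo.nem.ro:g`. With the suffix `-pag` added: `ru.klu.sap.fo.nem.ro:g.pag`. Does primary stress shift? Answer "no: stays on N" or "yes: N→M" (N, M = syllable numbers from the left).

Base `ru.klu.sap.fo.nem.ro:g` (6 syllables):
  The word has 6 syllables; the final syllable is syllable 6 (ro:g).
  → primary stress on syllable 6.
Suffixed `ru.klu.sap.fo.nem.ro:g.pag` (7 syllables):
  The word has 7 syllables; the final syllable is syllable 7 (pag).
  → primary stress on syllable 7.

yes: 6→7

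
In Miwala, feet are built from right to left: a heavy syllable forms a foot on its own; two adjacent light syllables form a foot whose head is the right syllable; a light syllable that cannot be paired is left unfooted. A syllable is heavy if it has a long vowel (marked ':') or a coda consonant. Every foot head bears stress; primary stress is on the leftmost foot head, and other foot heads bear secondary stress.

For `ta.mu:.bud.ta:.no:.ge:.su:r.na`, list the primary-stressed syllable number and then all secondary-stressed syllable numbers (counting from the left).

Weights: 1 ta L, 2 mu: H, 3 bud H, 4 ta: H, 5 no: H, 6 ge: H, 7 su:r H, 8 na L.
Parse right to left (heavy = foot alone; LL = one foot; stranded L unfooted): ta (ˈmu:) (ˈbud) (ˈta:) (ˈno:) (ˈge:) (ˈsu:r) na.
Foot heads: 2, 3, 4, 5, 6, 7.
Primary stress on the leftmost head = syllable 2.
Secondary stress on 3, 4, 5, 6, 7: ta.ˈmu:.ˌbud.ˌta:.ˌno:.ˌge:.ˌsu:r.na.

primary 2, secondary 3, 4, 5, 6, 7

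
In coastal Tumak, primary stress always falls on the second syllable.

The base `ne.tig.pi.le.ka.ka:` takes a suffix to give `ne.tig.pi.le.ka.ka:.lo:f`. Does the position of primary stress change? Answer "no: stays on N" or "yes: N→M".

no: stays on 2

Base `ne.tig.pi.le.ka.ka:` (6 syllables):
  The word has 6 syllables; the second syllable is syllable 2 (tig).
  → primary stress on syllable 2.
Suffixed `ne.tig.pi.le.ka.ka:.lo:f` (7 syllables):
  The word has 7 syllables; the second syllable is syllable 2 (tig).
  → primary stress on syllable 2.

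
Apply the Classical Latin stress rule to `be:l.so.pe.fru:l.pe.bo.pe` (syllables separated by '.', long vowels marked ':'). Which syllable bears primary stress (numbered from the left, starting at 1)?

Classical Latin: stress the penult if heavy (long vowel or closed), else the antepenult.
Weights: 5 pe L, 6 bo L, 7 pe L.
The penult (syllable 6, bo) is light, so stress falls on the antepenult (syllable 5, pe).
Stress on syllable 5: be:l.so.pe.fru:l.ˈpe.bo.pe.

5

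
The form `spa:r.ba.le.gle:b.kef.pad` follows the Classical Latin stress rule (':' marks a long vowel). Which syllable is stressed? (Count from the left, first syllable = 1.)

Classical Latin: stress the penult if heavy (long vowel or closed), else the antepenult.
Weights: 4 gle:b H, 5 kef H, 6 pad H.
The penult (syllable 5, kef) is heavy, so it takes stress.
Stress on syllable 5: spa:r.ba.le.gle:b.ˈkef.pad.

5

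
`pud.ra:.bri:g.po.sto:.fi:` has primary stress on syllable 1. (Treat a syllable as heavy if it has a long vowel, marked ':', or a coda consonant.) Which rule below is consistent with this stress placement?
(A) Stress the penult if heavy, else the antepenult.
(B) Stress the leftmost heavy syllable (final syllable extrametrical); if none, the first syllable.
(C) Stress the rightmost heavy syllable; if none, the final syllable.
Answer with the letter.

B

Rule A → syllable 5 (observed: 1).
Rule B → syllable 1 ✓.
Rule C → syllable 6 (observed: 1).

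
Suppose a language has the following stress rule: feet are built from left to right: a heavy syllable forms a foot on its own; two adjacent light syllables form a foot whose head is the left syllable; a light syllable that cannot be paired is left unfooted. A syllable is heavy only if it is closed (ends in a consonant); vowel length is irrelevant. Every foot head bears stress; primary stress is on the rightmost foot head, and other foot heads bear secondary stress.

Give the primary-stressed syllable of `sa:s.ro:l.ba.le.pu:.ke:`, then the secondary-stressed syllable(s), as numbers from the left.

primary 5, secondary 1, 2, 3

Weights: 1 sa:s H, 2 ro:l H, 3 ba L, 4 le L, 5 pu: L, 6 ke: L.
Parse left to right (heavy = foot alone; LL = one foot; stranded L unfooted): (ˈsa:s) (ˈro:l) (ˈba.le) (ˈpu:.ke:).
Foot heads: 1, 2, 3, 5.
Primary stress on the rightmost head = syllable 5.
Secondary stress on 1, 2, 3: ˌsa:s.ˌro:l.ˌba.le.ˈpu:.ke:.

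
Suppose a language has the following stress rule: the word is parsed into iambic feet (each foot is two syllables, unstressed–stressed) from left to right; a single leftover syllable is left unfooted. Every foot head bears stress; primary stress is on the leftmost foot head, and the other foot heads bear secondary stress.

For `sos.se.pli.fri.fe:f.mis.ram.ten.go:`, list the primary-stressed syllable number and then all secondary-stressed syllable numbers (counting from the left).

Parse left to right into iambic (σˈσ) feet: (sos.ˈse) (pli.ˈfri) (fe:f.ˈmis) (ram.ˈten) go:. Syllable 9 is left unfooted.
Foot heads (stressed positions): 2, 4, 6, 8.
End Rule Leftmost: primary stress on the leftmost head = syllable 2.
Secondary stress on 4, 6, 8: sos.ˈse.pli.ˌfri.fe:f.ˌmis.ram.ˌten.go:.

primary 2, secondary 4, 6, 8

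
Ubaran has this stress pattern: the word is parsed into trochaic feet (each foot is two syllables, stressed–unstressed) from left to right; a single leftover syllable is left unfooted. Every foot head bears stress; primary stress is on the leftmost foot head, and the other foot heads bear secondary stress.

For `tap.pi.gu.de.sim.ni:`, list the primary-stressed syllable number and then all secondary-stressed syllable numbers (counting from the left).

Parse left to right into trochaic (ˈσσ) feet: (ˈtap.pi) (ˈgu.de) (ˈsim.ni:).
Foot heads (stressed positions): 1, 3, 5.
End Rule Leftmost: primary stress on the leftmost head = syllable 1.
Secondary stress on 3, 5: ˈtap.pi.ˌgu.de.ˌsim.ni:.

primary 1, secondary 3, 5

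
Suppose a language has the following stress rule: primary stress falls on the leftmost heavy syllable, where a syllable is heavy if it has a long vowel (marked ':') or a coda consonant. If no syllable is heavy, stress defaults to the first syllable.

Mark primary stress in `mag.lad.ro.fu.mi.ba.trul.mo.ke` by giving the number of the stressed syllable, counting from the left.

1

Weights: 1 mag H, 2 lad H, 3 ro L, 4 fu L, 5 mi L, 6 ba L, 7 trul H, 8 mo L, 9 ke L.
Heavy syllables in the domain: 1, 2, 7. The leftmost is syllable 1 (mag).
Primary stress: syllable 1 → ˈmag.lad.ro.fu.mi.ba.trul.mo.ke.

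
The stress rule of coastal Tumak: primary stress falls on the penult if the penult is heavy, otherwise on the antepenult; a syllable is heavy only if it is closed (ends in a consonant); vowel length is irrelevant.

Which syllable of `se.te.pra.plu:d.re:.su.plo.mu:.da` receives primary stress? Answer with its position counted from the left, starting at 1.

7

Weights: 7 plo L, 8 mu: L, 9 da L.
The penult (syllable 8, mu:) is light, so stress falls on the antepenult (syllable 7, plo).
Primary stress: syllable 7 → se.te.pra.plu:d.re:.su.ˈplo.mu:.da.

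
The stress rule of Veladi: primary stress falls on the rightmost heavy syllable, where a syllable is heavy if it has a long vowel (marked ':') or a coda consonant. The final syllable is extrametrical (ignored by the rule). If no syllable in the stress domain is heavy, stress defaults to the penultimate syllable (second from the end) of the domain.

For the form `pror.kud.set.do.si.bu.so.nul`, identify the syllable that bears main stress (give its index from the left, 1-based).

3

The final syllable (8, nul) is extrametrical; the stress domain is syllables 1–7.
Weights: 1 pror H, 2 kud H, 3 set H, 4 do L, 5 si L, 6 bu L, 7 so L.
Heavy syllables in the domain: 1, 2, 3. The rightmost is syllable 3 (set).
Primary stress: syllable 3 → pror.kud.ˈset.do.si.bu.so.nul.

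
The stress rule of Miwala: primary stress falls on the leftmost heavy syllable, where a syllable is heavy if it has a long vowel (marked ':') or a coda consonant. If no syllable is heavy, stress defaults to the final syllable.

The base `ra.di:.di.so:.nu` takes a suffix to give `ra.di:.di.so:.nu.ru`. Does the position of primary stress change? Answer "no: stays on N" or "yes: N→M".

Base `ra.di:.di.so:.nu` (5 syllables):
  Weights: 1 ra L, 2 di: H, 3 di L, 4 so: H, 5 nu L.
  Heavy syllables in the domain: 2, 4. The leftmost is syllable 2 (di:).
  → primary stress on syllable 2.
Suffixed `ra.di:.di.so:.nu.ru` (6 syllables):
  Weights: 1 ra L, 2 di: H, 3 di L, 4 so: H, 5 nu L, 6 ru L.
  Heavy syllables in the domain: 2, 4. The leftmost is syllable 2 (di:).
  → primary stress on syllable 2.

no: stays on 2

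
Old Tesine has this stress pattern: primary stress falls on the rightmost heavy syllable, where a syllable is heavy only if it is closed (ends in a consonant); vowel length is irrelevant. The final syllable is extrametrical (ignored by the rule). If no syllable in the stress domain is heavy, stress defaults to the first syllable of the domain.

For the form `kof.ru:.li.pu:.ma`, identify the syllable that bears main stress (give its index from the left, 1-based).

1

The final syllable (5, ma) is extrametrical; the stress domain is syllables 1–4.
Weights: 1 kof H, 2 ru: L, 3 li L, 4 pu: L.
Heavy syllables in the domain: 1. The rightmost is syllable 1 (kof).
Primary stress: syllable 1 → ˈkof.ru:.li.pu:.ma.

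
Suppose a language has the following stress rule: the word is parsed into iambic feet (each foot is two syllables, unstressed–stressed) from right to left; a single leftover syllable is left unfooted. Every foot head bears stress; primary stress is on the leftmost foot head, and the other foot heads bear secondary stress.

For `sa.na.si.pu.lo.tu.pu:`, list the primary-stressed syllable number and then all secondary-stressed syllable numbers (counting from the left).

Parse right to left into iambic (σˈσ) feet: sa (na.ˈsi) (pu.ˈlo) (tu.ˈpu:). Syllable 1 is left unfooted.
Foot heads (stressed positions): 3, 5, 7.
End Rule Leftmost: primary stress on the leftmost head = syllable 3.
Secondary stress on 5, 7: sa.na.ˈsi.pu.ˌlo.tu.ˌpu:.

primary 3, secondary 5, 7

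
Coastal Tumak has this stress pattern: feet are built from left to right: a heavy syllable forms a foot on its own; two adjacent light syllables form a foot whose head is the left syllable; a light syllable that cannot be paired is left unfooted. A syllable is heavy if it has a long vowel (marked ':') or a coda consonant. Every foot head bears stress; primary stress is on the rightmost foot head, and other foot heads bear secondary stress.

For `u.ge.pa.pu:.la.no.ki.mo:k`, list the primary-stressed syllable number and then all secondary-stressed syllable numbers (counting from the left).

Weights: 1 u L, 2 ge L, 3 pa L, 4 pu: H, 5 la L, 6 no L, 7 ki L, 8 mo:k H.
Parse left to right (heavy = foot alone; LL = one foot; stranded L unfooted): (ˈu.ge) pa (ˈpu:) (ˈla.no) ki (ˈmo:k).
Foot heads: 1, 4, 5, 8.
Primary stress on the rightmost head = syllable 8.
Secondary stress on 1, 4, 5: ˌu.ge.pa.ˌpu:.ˌla.no.ki.ˈmo:k.

primary 8, secondary 1, 4, 5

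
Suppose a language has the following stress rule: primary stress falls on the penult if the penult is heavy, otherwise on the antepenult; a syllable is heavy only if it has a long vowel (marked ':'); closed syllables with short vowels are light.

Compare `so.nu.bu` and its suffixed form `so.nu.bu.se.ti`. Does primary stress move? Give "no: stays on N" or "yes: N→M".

yes: 1→3

Base `so.nu.bu` (3 syllables):
  Weights: 1 so L, 2 nu L, 3 bu L.
  The penult (syllable 2, nu) is light, so stress falls on the antepenult (syllable 1, so).
  → primary stress on syllable 1.
Suffixed `so.nu.bu.se.ti` (5 syllables):
  Weights: 3 bu L, 4 se L, 5 ti L.
  The penult (syllable 4, se) is light, so stress falls on the antepenult (syllable 3, bu).
  → primary stress on syllable 3.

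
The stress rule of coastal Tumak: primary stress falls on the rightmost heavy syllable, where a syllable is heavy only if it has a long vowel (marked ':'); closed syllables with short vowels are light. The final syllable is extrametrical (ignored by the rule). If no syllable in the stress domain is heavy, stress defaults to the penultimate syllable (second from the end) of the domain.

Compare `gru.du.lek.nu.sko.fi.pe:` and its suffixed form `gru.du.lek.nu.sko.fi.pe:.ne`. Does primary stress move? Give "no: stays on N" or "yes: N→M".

Base `gru.du.lek.nu.sko.fi.pe:` (7 syllables):
  The final syllable (7, pe:) is extrametrical; the stress domain is syllables 1–6.
  Weights: 1 gru L, 2 du L, 3 lek L, 4 nu L, 5 sko L, 6 fi L.
  No heavy syllable in the domain; default to the penultimate syllable (second from the end) of the domain = syllable 5.
  → primary stress on syllable 5.
Suffixed `gru.du.lek.nu.sko.fi.pe:.ne` (8 syllables):
  The final syllable (8, ne) is extrametrical; the stress domain is syllables 1–7.
  Weights: 1 gru L, 2 du L, 3 lek L, 4 nu L, 5 sko L, 6 fi L, 7 pe: H.
  Heavy syllables in the domain: 7. The rightmost is syllable 7 (pe:).
  → primary stress on syllable 7.

yes: 5→7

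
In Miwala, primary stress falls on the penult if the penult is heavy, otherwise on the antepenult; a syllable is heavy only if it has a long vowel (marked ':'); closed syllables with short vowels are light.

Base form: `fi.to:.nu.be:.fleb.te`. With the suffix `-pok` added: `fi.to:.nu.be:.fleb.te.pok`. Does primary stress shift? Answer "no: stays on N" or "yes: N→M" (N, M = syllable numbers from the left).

Base `fi.to:.nu.be:.fleb.te` (6 syllables):
  Weights: 4 be: H, 5 fleb L, 6 te L.
  The penult (syllable 5, fleb) is light, so stress falls on the antepenult (syllable 4, be:).
  → primary stress on syllable 4.
Suffixed `fi.to:.nu.be:.fleb.te.pok` (7 syllables):
  Weights: 5 fleb L, 6 te L, 7 pok L.
  The penult (syllable 6, te) is light, so stress falls on the antepenult (syllable 5, fleb).
  → primary stress on syllable 5.

yes: 4→5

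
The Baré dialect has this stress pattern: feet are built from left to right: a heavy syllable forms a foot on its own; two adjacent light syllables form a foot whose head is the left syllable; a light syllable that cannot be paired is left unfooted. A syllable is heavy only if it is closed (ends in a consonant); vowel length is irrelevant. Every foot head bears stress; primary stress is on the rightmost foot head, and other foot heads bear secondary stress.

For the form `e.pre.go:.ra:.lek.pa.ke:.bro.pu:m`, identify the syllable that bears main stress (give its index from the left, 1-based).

Weights: 1 e L, 2 pre L, 3 go: L, 4 ra: L, 5 lek H, 6 pa L, 7 ke: L, 8 bro L, 9 pu:m H.
Parse left to right (heavy = foot alone; LL = one foot; stranded L unfooted): (ˈe.pre) (ˈgo:.ra:) (ˈlek) (ˈpa.ke:) bro (ˈpu:m).
Foot heads: 1, 3, 5, 6, 9.
Primary stress on the rightmost head = syllable 9.
Primary stress: syllable 9 → e.pre.go:.ra:.lek.pa.ke:.bro.ˈpu:m.

9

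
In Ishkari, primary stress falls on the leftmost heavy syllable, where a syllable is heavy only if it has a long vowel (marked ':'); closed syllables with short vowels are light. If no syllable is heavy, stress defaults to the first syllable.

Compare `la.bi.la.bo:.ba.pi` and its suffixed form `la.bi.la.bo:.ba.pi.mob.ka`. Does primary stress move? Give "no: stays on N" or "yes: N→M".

no: stays on 4

Base `la.bi.la.bo:.ba.pi` (6 syllables):
  Weights: 1 la L, 2 bi L, 3 la L, 4 bo: H, 5 ba L, 6 pi L.
  Heavy syllables in the domain: 4. The leftmost is syllable 4 (bo:).
  → primary stress on syllable 4.
Suffixed `la.bi.la.bo:.ba.pi.mob.ka` (8 syllables):
  Weights: 1 la L, 2 bi L, 3 la L, 4 bo: H, 5 ba L, 6 pi L, 7 mob L, 8 ka L.
  Heavy syllables in the domain: 4. The leftmost is syllable 4 (bo:).
  → primary stress on syllable 4.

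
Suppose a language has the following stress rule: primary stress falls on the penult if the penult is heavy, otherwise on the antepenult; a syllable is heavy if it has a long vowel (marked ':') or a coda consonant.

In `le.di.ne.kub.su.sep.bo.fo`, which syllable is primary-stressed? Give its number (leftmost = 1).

Weights: 6 sep H, 7 bo L, 8 fo L.
The penult (syllable 7, bo) is light, so stress falls on the antepenult (syllable 6, sep).
Primary stress: syllable 6 → le.di.ne.kub.su.ˈsep.bo.fo.

6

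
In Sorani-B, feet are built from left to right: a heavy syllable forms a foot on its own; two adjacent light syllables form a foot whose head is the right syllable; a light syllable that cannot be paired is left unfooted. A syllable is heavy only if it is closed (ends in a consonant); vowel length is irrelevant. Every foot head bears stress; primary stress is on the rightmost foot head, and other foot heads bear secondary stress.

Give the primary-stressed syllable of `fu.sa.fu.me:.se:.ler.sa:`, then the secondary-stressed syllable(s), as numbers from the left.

primary 6, secondary 2, 4

Weights: 1 fu L, 2 sa L, 3 fu L, 4 me: L, 5 se: L, 6 ler H, 7 sa: L.
Parse left to right (heavy = foot alone; LL = one foot; stranded L unfooted): (fu.ˈsa) (fu.ˈme:) se: (ˈler) sa:.
Foot heads: 2, 4, 6.
Primary stress on the rightmost head = syllable 6.
Secondary stress on 2, 4: fu.ˌsa.fu.ˌme:.se:.ˈler.sa:.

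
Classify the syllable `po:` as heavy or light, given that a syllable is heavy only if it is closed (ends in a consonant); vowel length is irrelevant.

`po:`: long vowel, open (no coda). Open (no coda) → light.

light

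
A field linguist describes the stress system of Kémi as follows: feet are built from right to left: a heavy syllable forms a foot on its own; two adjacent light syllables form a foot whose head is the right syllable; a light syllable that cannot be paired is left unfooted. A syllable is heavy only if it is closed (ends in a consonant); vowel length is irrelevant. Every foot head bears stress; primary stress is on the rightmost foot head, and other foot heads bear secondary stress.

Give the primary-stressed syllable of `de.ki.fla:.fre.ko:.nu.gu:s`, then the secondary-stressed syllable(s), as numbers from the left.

primary 7, secondary 2, 4, 6

Weights: 1 de L, 2 ki L, 3 fla: L, 4 fre L, 5 ko: L, 6 nu L, 7 gu:s H.
Parse right to left (heavy = foot alone; LL = one foot; stranded L unfooted): (de.ˈki) (fla:.ˈfre) (ko:.ˈnu) (ˈgu:s).
Foot heads: 2, 4, 6, 7.
Primary stress on the rightmost head = syllable 7.
Secondary stress on 2, 4, 6: de.ˌki.fla:.ˌfre.ko:.ˌnu.ˈgu:s.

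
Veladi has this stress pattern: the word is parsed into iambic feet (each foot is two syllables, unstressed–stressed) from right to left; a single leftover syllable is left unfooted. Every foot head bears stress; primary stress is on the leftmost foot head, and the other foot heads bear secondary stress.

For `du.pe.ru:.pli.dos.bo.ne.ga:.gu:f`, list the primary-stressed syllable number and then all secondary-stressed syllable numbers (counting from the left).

primary 3, secondary 5, 7, 9

Parse right to left into iambic (σˈσ) feet: du (pe.ˈru:) (pli.ˈdos) (bo.ˈne) (ga:.ˈgu:f). Syllable 1 is left unfooted.
Foot heads (stressed positions): 3, 5, 7, 9.
End Rule Leftmost: primary stress on the leftmost head = syllable 3.
Secondary stress on 5, 7, 9: du.pe.ˈru:.pli.ˌdos.bo.ˌne.ga:.ˌgu:f.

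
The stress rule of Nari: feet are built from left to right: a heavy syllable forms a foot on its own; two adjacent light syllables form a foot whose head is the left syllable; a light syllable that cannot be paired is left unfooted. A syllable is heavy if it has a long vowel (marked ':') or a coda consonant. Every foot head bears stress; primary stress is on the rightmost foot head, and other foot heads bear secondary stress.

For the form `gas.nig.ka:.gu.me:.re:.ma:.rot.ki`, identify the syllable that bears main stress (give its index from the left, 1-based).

Weights: 1 gas H, 2 nig H, 3 ka: H, 4 gu L, 5 me: H, 6 re: H, 7 ma: H, 8 rot H, 9 ki L.
Parse left to right (heavy = foot alone; LL = one foot; stranded L unfooted): (ˈgas) (ˈnig) (ˈka:) gu (ˈme:) (ˈre:) (ˈma:) (ˈrot) ki.
Foot heads: 1, 2, 3, 5, 6, 7, 8.
Primary stress on the rightmost head = syllable 8.
Primary stress: syllable 8 → gas.nig.ka:.gu.me:.re:.ma:.ˈrot.ki.

8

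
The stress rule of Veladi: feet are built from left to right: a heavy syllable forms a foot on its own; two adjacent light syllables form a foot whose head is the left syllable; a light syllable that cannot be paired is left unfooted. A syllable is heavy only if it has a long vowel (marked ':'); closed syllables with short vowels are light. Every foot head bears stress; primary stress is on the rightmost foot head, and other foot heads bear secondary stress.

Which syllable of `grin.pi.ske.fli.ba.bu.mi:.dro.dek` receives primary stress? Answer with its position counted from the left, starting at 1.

Weights: 1 grin L, 2 pi L, 3 ske L, 4 fli L, 5 ba L, 6 bu L, 7 mi: H, 8 dro L, 9 dek L.
Parse left to right (heavy = foot alone; LL = one foot; stranded L unfooted): (ˈgrin.pi) (ˈske.fli) (ˈba.bu) (ˈmi:) (ˈdro.dek).
Foot heads: 1, 3, 5, 7, 8.
Primary stress on the rightmost head = syllable 8.
Primary stress: syllable 8 → grin.pi.ske.fli.ba.bu.mi:.ˈdro.dek.

8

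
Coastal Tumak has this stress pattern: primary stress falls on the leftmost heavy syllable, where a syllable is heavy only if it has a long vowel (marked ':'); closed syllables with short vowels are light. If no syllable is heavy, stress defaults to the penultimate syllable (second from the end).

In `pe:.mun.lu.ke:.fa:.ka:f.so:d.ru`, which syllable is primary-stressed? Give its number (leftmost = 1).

1

Weights: 1 pe: H, 2 mun L, 3 lu L, 4 ke: H, 5 fa: H, 6 ka:f H, 7 so:d H, 8 ru L.
Heavy syllables in the domain: 1, 4, 5, 6, 7. The leftmost is syllable 1 (pe:).
Primary stress: syllable 1 → ˈpe:.mun.lu.ke:.fa:.ka:f.so:d.ru.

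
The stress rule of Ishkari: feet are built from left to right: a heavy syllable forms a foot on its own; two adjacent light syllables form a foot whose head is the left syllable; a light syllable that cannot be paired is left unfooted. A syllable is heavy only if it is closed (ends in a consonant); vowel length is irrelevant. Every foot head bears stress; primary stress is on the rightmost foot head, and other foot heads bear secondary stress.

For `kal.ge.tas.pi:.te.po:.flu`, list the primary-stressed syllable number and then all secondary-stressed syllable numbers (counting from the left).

Weights: 1 kal H, 2 ge L, 3 tas H, 4 pi: L, 5 te L, 6 po: L, 7 flu L.
Parse left to right (heavy = foot alone; LL = one foot; stranded L unfooted): (ˈkal) ge (ˈtas) (ˈpi:.te) (ˈpo:.flu).
Foot heads: 1, 3, 4, 6.
Primary stress on the rightmost head = syllable 6.
Secondary stress on 1, 3, 4: ˌkal.ge.ˌtas.ˌpi:.te.ˈpo:.flu.

primary 6, secondary 1, 3, 4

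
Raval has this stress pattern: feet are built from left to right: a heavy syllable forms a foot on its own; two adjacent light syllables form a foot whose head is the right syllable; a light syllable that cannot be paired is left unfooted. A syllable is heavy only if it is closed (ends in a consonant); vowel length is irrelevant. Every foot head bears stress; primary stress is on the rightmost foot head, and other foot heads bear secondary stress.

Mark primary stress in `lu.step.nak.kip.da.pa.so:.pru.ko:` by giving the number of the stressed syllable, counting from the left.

8

Weights: 1 lu L, 2 step H, 3 nak H, 4 kip H, 5 da L, 6 pa L, 7 so: L, 8 pru L, 9 ko: L.
Parse left to right (heavy = foot alone; LL = one foot; stranded L unfooted): lu (ˈstep) (ˈnak) (ˈkip) (da.ˈpa) (so:.ˈpru) ko:.
Foot heads: 2, 3, 4, 6, 8.
Primary stress on the rightmost head = syllable 8.
Primary stress: syllable 8 → lu.step.nak.kip.da.pa.so:.ˈpru.ko:.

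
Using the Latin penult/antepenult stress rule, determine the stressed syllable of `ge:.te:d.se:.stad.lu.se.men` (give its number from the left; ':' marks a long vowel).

5

Classical Latin: stress the penult if heavy (long vowel or closed), else the antepenult.
Weights: 5 lu L, 6 se L, 7 men H.
The penult (syllable 6, se) is light, so stress falls on the antepenult (syllable 5, lu).
Stress on syllable 5: ge:.te:d.se:.stad.ˈlu.se.men.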